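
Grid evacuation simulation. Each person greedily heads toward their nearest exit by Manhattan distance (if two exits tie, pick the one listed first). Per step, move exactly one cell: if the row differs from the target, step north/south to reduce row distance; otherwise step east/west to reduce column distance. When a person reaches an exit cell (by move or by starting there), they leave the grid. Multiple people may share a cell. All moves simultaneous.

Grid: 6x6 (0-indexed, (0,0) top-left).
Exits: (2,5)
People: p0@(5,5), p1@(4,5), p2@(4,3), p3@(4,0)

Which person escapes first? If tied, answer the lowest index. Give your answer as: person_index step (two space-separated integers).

Step 1: p0:(5,5)->(4,5) | p1:(4,5)->(3,5) | p2:(4,3)->(3,3) | p3:(4,0)->(3,0)
Step 2: p0:(4,5)->(3,5) | p1:(3,5)->(2,5)->EXIT | p2:(3,3)->(2,3) | p3:(3,0)->(2,0)
Step 3: p0:(3,5)->(2,5)->EXIT | p1:escaped | p2:(2,3)->(2,4) | p3:(2,0)->(2,1)
Step 4: p0:escaped | p1:escaped | p2:(2,4)->(2,5)->EXIT | p3:(2,1)->(2,2)
Step 5: p0:escaped | p1:escaped | p2:escaped | p3:(2,2)->(2,3)
Step 6: p0:escaped | p1:escaped | p2:escaped | p3:(2,3)->(2,4)
Step 7: p0:escaped | p1:escaped | p2:escaped | p3:(2,4)->(2,5)->EXIT
Exit steps: [3, 2, 4, 7]
First to escape: p1 at step 2

Answer: 1 2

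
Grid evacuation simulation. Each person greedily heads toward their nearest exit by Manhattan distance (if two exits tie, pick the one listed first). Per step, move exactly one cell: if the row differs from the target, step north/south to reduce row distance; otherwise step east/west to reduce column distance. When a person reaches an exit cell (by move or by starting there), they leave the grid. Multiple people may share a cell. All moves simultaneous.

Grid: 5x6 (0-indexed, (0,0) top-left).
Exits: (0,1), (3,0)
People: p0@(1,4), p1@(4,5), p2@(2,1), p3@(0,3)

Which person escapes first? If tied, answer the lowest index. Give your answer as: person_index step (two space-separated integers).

Answer: 2 2

Derivation:
Step 1: p0:(1,4)->(0,4) | p1:(4,5)->(3,5) | p2:(2,1)->(1,1) | p3:(0,3)->(0,2)
Step 2: p0:(0,4)->(0,3) | p1:(3,5)->(3,4) | p2:(1,1)->(0,1)->EXIT | p3:(0,2)->(0,1)->EXIT
Step 3: p0:(0,3)->(0,2) | p1:(3,4)->(3,3) | p2:escaped | p3:escaped
Step 4: p0:(0,2)->(0,1)->EXIT | p1:(3,3)->(3,2) | p2:escaped | p3:escaped
Step 5: p0:escaped | p1:(3,2)->(3,1) | p2:escaped | p3:escaped
Step 6: p0:escaped | p1:(3,1)->(3,0)->EXIT | p2:escaped | p3:escaped
Exit steps: [4, 6, 2, 2]
First to escape: p2 at step 2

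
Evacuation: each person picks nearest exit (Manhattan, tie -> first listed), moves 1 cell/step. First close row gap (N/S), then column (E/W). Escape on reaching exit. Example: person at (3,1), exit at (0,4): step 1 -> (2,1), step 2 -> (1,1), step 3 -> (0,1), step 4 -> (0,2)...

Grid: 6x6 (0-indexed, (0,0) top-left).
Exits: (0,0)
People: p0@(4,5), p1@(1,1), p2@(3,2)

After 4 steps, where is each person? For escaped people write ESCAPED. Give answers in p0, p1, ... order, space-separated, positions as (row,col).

Step 1: p0:(4,5)->(3,5) | p1:(1,1)->(0,1) | p2:(3,2)->(2,2)
Step 2: p0:(3,5)->(2,5) | p1:(0,1)->(0,0)->EXIT | p2:(2,2)->(1,2)
Step 3: p0:(2,5)->(1,5) | p1:escaped | p2:(1,2)->(0,2)
Step 4: p0:(1,5)->(0,5) | p1:escaped | p2:(0,2)->(0,1)

(0,5) ESCAPED (0,1)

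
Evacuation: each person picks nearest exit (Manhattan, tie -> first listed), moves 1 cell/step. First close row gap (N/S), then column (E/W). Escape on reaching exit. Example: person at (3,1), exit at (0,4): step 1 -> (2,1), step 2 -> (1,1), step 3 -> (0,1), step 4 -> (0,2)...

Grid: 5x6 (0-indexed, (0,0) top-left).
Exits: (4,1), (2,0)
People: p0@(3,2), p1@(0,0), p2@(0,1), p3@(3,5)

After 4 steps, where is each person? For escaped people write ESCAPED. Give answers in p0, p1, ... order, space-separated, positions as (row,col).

Step 1: p0:(3,2)->(4,2) | p1:(0,0)->(1,0) | p2:(0,1)->(1,1) | p3:(3,5)->(4,5)
Step 2: p0:(4,2)->(4,1)->EXIT | p1:(1,0)->(2,0)->EXIT | p2:(1,1)->(2,1) | p3:(4,5)->(4,4)
Step 3: p0:escaped | p1:escaped | p2:(2,1)->(2,0)->EXIT | p3:(4,4)->(4,3)
Step 4: p0:escaped | p1:escaped | p2:escaped | p3:(4,3)->(4,2)

ESCAPED ESCAPED ESCAPED (4,2)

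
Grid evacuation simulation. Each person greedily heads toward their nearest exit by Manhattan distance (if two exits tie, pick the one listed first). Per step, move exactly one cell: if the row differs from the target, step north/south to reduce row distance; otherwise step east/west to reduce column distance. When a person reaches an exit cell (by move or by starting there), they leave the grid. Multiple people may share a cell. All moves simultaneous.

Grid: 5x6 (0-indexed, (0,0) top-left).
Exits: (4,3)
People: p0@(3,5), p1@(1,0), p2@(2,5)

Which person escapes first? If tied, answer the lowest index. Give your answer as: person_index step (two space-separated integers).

Answer: 0 3

Derivation:
Step 1: p0:(3,5)->(4,5) | p1:(1,0)->(2,0) | p2:(2,5)->(3,5)
Step 2: p0:(4,5)->(4,4) | p1:(2,0)->(3,0) | p2:(3,5)->(4,5)
Step 3: p0:(4,4)->(4,3)->EXIT | p1:(3,0)->(4,0) | p2:(4,5)->(4,4)
Step 4: p0:escaped | p1:(4,0)->(4,1) | p2:(4,4)->(4,3)->EXIT
Step 5: p0:escaped | p1:(4,1)->(4,2) | p2:escaped
Step 6: p0:escaped | p1:(4,2)->(4,3)->EXIT | p2:escaped
Exit steps: [3, 6, 4]
First to escape: p0 at step 3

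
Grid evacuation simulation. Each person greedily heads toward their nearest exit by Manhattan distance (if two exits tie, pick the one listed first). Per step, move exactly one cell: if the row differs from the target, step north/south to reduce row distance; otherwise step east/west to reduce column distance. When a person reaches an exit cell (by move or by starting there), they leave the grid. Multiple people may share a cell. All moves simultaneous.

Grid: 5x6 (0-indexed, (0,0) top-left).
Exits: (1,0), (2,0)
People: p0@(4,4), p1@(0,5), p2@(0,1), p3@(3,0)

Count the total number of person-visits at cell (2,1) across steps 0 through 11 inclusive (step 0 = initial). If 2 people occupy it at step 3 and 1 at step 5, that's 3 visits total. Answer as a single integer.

Step 0: p0@(4,4) p1@(0,5) p2@(0,1) p3@(3,0) -> at (2,1): 0 [-], cum=0
Step 1: p0@(3,4) p1@(1,5) p2@(1,1) p3@ESC -> at (2,1): 0 [-], cum=0
Step 2: p0@(2,4) p1@(1,4) p2@ESC p3@ESC -> at (2,1): 0 [-], cum=0
Step 3: p0@(2,3) p1@(1,3) p2@ESC p3@ESC -> at (2,1): 0 [-], cum=0
Step 4: p0@(2,2) p1@(1,2) p2@ESC p3@ESC -> at (2,1): 0 [-], cum=0
Step 5: p0@(2,1) p1@(1,1) p2@ESC p3@ESC -> at (2,1): 1 [p0], cum=1
Step 6: p0@ESC p1@ESC p2@ESC p3@ESC -> at (2,1): 0 [-], cum=1
Total visits = 1

Answer: 1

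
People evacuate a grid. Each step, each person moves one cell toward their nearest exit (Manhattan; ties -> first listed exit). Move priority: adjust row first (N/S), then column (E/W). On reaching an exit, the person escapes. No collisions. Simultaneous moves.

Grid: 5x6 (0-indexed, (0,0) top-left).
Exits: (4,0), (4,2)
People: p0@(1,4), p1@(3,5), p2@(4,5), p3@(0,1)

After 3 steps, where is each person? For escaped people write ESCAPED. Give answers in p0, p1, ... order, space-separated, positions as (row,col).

Step 1: p0:(1,4)->(2,4) | p1:(3,5)->(4,5) | p2:(4,5)->(4,4) | p3:(0,1)->(1,1)
Step 2: p0:(2,4)->(3,4) | p1:(4,5)->(4,4) | p2:(4,4)->(4,3) | p3:(1,1)->(2,1)
Step 3: p0:(3,4)->(4,4) | p1:(4,4)->(4,3) | p2:(4,3)->(4,2)->EXIT | p3:(2,1)->(3,1)

(4,4) (4,3) ESCAPED (3,1)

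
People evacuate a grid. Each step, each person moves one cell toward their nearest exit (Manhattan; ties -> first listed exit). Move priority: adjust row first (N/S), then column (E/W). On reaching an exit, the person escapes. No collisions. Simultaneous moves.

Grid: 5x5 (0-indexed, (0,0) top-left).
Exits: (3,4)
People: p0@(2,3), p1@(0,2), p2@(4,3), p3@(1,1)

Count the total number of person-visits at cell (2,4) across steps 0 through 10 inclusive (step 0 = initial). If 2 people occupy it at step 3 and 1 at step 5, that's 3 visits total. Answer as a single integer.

Step 0: p0@(2,3) p1@(0,2) p2@(4,3) p3@(1,1) -> at (2,4): 0 [-], cum=0
Step 1: p0@(3,3) p1@(1,2) p2@(3,3) p3@(2,1) -> at (2,4): 0 [-], cum=0
Step 2: p0@ESC p1@(2,2) p2@ESC p3@(3,1) -> at (2,4): 0 [-], cum=0
Step 3: p0@ESC p1@(3,2) p2@ESC p3@(3,2) -> at (2,4): 0 [-], cum=0
Step 4: p0@ESC p1@(3,3) p2@ESC p3@(3,3) -> at (2,4): 0 [-], cum=0
Step 5: p0@ESC p1@ESC p2@ESC p3@ESC -> at (2,4): 0 [-], cum=0
Total visits = 0

Answer: 0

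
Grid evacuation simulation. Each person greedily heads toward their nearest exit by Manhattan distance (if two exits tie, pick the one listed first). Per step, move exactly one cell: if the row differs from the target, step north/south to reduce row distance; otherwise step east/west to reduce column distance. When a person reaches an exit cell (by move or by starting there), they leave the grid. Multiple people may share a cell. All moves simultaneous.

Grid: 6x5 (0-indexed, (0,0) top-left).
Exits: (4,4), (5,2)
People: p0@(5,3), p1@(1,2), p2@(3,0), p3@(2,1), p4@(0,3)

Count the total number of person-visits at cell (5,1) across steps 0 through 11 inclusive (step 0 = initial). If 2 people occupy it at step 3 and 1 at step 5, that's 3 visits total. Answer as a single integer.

Answer: 2

Derivation:
Step 0: p0@(5,3) p1@(1,2) p2@(3,0) p3@(2,1) p4@(0,3) -> at (5,1): 0 [-], cum=0
Step 1: p0@ESC p1@(2,2) p2@(4,0) p3@(3,1) p4@(1,3) -> at (5,1): 0 [-], cum=0
Step 2: p0@ESC p1@(3,2) p2@(5,0) p3@(4,1) p4@(2,3) -> at (5,1): 0 [-], cum=0
Step 3: p0@ESC p1@(4,2) p2@(5,1) p3@(5,1) p4@(3,3) -> at (5,1): 2 [p2,p3], cum=2
Step 4: p0@ESC p1@ESC p2@ESC p3@ESC p4@(4,3) -> at (5,1): 0 [-], cum=2
Step 5: p0@ESC p1@ESC p2@ESC p3@ESC p4@ESC -> at (5,1): 0 [-], cum=2
Total visits = 2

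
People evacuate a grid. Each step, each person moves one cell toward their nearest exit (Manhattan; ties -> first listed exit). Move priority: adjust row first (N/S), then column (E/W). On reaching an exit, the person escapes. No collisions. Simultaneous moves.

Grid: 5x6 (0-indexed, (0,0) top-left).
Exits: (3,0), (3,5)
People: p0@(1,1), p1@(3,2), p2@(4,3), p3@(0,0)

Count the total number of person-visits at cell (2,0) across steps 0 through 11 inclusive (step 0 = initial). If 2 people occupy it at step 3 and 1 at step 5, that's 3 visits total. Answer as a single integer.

Step 0: p0@(1,1) p1@(3,2) p2@(4,3) p3@(0,0) -> at (2,0): 0 [-], cum=0
Step 1: p0@(2,1) p1@(3,1) p2@(3,3) p3@(1,0) -> at (2,0): 0 [-], cum=0
Step 2: p0@(3,1) p1@ESC p2@(3,4) p3@(2,0) -> at (2,0): 1 [p3], cum=1
Step 3: p0@ESC p1@ESC p2@ESC p3@ESC -> at (2,0): 0 [-], cum=1
Total visits = 1

Answer: 1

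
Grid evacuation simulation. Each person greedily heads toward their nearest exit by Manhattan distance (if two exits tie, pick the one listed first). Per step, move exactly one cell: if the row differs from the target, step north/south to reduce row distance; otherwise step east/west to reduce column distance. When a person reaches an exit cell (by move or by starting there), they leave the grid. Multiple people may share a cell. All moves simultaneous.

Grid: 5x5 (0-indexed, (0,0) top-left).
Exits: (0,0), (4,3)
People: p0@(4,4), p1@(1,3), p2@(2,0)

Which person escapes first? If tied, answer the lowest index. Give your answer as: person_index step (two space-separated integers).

Step 1: p0:(4,4)->(4,3)->EXIT | p1:(1,3)->(2,3) | p2:(2,0)->(1,0)
Step 2: p0:escaped | p1:(2,3)->(3,3) | p2:(1,0)->(0,0)->EXIT
Step 3: p0:escaped | p1:(3,3)->(4,3)->EXIT | p2:escaped
Exit steps: [1, 3, 2]
First to escape: p0 at step 1

Answer: 0 1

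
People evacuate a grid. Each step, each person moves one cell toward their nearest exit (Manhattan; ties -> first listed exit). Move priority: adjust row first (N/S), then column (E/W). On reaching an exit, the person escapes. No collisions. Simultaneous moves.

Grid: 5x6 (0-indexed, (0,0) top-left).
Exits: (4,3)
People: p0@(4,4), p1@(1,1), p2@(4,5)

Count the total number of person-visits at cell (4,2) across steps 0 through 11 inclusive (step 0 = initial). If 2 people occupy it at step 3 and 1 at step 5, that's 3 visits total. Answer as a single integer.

Answer: 1

Derivation:
Step 0: p0@(4,4) p1@(1,1) p2@(4,5) -> at (4,2): 0 [-], cum=0
Step 1: p0@ESC p1@(2,1) p2@(4,4) -> at (4,2): 0 [-], cum=0
Step 2: p0@ESC p1@(3,1) p2@ESC -> at (4,2): 0 [-], cum=0
Step 3: p0@ESC p1@(4,1) p2@ESC -> at (4,2): 0 [-], cum=0
Step 4: p0@ESC p1@(4,2) p2@ESC -> at (4,2): 1 [p1], cum=1
Step 5: p0@ESC p1@ESC p2@ESC -> at (4,2): 0 [-], cum=1
Total visits = 1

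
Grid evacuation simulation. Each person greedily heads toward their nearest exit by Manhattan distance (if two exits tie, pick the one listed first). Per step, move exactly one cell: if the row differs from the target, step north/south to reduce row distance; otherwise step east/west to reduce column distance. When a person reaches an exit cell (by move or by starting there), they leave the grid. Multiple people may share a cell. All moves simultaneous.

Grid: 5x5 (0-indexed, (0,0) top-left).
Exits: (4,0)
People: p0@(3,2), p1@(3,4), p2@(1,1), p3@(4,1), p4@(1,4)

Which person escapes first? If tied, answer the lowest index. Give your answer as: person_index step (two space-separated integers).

Answer: 3 1

Derivation:
Step 1: p0:(3,2)->(4,2) | p1:(3,4)->(4,4) | p2:(1,1)->(2,1) | p3:(4,1)->(4,0)->EXIT | p4:(1,4)->(2,4)
Step 2: p0:(4,2)->(4,1) | p1:(4,4)->(4,3) | p2:(2,1)->(3,1) | p3:escaped | p4:(2,4)->(3,4)
Step 3: p0:(4,1)->(4,0)->EXIT | p1:(4,3)->(4,2) | p2:(3,1)->(4,1) | p3:escaped | p4:(3,4)->(4,4)
Step 4: p0:escaped | p1:(4,2)->(4,1) | p2:(4,1)->(4,0)->EXIT | p3:escaped | p4:(4,4)->(4,3)
Step 5: p0:escaped | p1:(4,1)->(4,0)->EXIT | p2:escaped | p3:escaped | p4:(4,3)->(4,2)
Step 6: p0:escaped | p1:escaped | p2:escaped | p3:escaped | p4:(4,2)->(4,1)
Step 7: p0:escaped | p1:escaped | p2:escaped | p3:escaped | p4:(4,1)->(4,0)->EXIT
Exit steps: [3, 5, 4, 1, 7]
First to escape: p3 at step 1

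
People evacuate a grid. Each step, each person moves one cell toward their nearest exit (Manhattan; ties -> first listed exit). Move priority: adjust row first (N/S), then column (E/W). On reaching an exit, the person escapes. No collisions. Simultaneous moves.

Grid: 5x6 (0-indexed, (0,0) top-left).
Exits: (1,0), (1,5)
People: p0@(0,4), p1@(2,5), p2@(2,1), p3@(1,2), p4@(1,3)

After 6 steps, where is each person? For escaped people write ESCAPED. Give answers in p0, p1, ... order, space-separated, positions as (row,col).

Step 1: p0:(0,4)->(1,4) | p1:(2,5)->(1,5)->EXIT | p2:(2,1)->(1,1) | p3:(1,2)->(1,1) | p4:(1,3)->(1,4)
Step 2: p0:(1,4)->(1,5)->EXIT | p1:escaped | p2:(1,1)->(1,0)->EXIT | p3:(1,1)->(1,0)->EXIT | p4:(1,4)->(1,5)->EXIT

ESCAPED ESCAPED ESCAPED ESCAPED ESCAPED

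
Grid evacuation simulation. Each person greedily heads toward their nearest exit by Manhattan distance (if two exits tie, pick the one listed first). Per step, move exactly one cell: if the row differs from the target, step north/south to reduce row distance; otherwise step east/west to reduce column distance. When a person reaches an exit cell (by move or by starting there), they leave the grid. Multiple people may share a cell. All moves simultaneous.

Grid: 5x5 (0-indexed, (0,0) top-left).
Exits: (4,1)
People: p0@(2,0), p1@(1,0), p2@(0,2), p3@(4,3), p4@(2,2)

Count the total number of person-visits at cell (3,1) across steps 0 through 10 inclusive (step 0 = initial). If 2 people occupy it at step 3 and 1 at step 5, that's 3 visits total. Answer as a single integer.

Answer: 0

Derivation:
Step 0: p0@(2,0) p1@(1,0) p2@(0,2) p3@(4,3) p4@(2,2) -> at (3,1): 0 [-], cum=0
Step 1: p0@(3,0) p1@(2,0) p2@(1,2) p3@(4,2) p4@(3,2) -> at (3,1): 0 [-], cum=0
Step 2: p0@(4,0) p1@(3,0) p2@(2,2) p3@ESC p4@(4,2) -> at (3,1): 0 [-], cum=0
Step 3: p0@ESC p1@(4,0) p2@(3,2) p3@ESC p4@ESC -> at (3,1): 0 [-], cum=0
Step 4: p0@ESC p1@ESC p2@(4,2) p3@ESC p4@ESC -> at (3,1): 0 [-], cum=0
Step 5: p0@ESC p1@ESC p2@ESC p3@ESC p4@ESC -> at (3,1): 0 [-], cum=0
Total visits = 0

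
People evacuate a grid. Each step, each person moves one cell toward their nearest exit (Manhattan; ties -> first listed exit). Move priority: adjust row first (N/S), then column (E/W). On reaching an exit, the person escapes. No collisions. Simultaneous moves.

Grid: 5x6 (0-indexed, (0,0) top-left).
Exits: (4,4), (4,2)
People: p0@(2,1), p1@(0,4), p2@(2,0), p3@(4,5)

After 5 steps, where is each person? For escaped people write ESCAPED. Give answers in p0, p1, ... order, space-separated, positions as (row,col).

Step 1: p0:(2,1)->(3,1) | p1:(0,4)->(1,4) | p2:(2,0)->(3,0) | p3:(4,5)->(4,4)->EXIT
Step 2: p0:(3,1)->(4,1) | p1:(1,4)->(2,4) | p2:(3,0)->(4,0) | p3:escaped
Step 3: p0:(4,1)->(4,2)->EXIT | p1:(2,4)->(3,4) | p2:(4,0)->(4,1) | p3:escaped
Step 4: p0:escaped | p1:(3,4)->(4,4)->EXIT | p2:(4,1)->(4,2)->EXIT | p3:escaped

ESCAPED ESCAPED ESCAPED ESCAPED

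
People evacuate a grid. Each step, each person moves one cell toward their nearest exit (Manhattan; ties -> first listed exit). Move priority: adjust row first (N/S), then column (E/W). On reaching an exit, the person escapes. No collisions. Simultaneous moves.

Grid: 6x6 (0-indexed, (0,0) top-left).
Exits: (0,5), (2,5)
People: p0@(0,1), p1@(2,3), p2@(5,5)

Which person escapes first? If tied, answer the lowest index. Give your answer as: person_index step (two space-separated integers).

Step 1: p0:(0,1)->(0,2) | p1:(2,3)->(2,4) | p2:(5,5)->(4,5)
Step 2: p0:(0,2)->(0,3) | p1:(2,4)->(2,5)->EXIT | p2:(4,5)->(3,5)
Step 3: p0:(0,3)->(0,4) | p1:escaped | p2:(3,5)->(2,5)->EXIT
Step 4: p0:(0,4)->(0,5)->EXIT | p1:escaped | p2:escaped
Exit steps: [4, 2, 3]
First to escape: p1 at step 2

Answer: 1 2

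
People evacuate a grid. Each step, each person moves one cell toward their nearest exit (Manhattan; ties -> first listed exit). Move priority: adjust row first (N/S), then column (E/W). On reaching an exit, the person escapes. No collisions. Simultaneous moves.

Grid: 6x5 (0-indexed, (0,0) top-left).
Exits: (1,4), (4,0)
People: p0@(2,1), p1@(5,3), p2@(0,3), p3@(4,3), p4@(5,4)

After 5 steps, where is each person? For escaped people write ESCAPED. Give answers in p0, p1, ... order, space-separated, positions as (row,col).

Step 1: p0:(2,1)->(3,1) | p1:(5,3)->(4,3) | p2:(0,3)->(1,3) | p3:(4,3)->(4,2) | p4:(5,4)->(4,4)
Step 2: p0:(3,1)->(4,1) | p1:(4,3)->(4,2) | p2:(1,3)->(1,4)->EXIT | p3:(4,2)->(4,1) | p4:(4,4)->(3,4)
Step 3: p0:(4,1)->(4,0)->EXIT | p1:(4,2)->(4,1) | p2:escaped | p3:(4,1)->(4,0)->EXIT | p4:(3,4)->(2,4)
Step 4: p0:escaped | p1:(4,1)->(4,0)->EXIT | p2:escaped | p3:escaped | p4:(2,4)->(1,4)->EXIT

ESCAPED ESCAPED ESCAPED ESCAPED ESCAPED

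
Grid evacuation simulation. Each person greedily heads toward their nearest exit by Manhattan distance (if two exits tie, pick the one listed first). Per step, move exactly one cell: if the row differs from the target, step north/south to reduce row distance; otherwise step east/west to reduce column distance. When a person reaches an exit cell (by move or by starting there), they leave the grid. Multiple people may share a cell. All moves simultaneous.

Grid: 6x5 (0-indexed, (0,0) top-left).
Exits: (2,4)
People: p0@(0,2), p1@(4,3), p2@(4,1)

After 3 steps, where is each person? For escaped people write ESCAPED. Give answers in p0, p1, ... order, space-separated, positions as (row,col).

Step 1: p0:(0,2)->(1,2) | p1:(4,3)->(3,3) | p2:(4,1)->(3,1)
Step 2: p0:(1,2)->(2,2) | p1:(3,3)->(2,3) | p2:(3,1)->(2,1)
Step 3: p0:(2,2)->(2,3) | p1:(2,3)->(2,4)->EXIT | p2:(2,1)->(2,2)

(2,3) ESCAPED (2,2)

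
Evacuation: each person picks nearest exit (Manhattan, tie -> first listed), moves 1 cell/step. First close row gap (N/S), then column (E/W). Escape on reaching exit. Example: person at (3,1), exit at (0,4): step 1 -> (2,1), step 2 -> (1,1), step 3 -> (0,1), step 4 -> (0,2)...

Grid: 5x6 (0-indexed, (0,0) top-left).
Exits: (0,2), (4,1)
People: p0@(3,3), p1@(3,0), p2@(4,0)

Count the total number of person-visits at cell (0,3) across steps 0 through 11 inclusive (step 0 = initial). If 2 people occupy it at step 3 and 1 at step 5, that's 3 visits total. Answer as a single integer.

Step 0: p0@(3,3) p1@(3,0) p2@(4,0) -> at (0,3): 0 [-], cum=0
Step 1: p0@(4,3) p1@(4,0) p2@ESC -> at (0,3): 0 [-], cum=0
Step 2: p0@(4,2) p1@ESC p2@ESC -> at (0,3): 0 [-], cum=0
Step 3: p0@ESC p1@ESC p2@ESC -> at (0,3): 0 [-], cum=0
Total visits = 0

Answer: 0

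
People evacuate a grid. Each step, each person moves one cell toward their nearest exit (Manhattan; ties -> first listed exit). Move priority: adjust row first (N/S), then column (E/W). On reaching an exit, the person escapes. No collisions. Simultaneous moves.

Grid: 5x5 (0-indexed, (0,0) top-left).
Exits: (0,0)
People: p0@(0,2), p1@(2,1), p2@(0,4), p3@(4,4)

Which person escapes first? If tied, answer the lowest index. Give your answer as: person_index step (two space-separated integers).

Answer: 0 2

Derivation:
Step 1: p0:(0,2)->(0,1) | p1:(2,1)->(1,1) | p2:(0,4)->(0,3) | p3:(4,4)->(3,4)
Step 2: p0:(0,1)->(0,0)->EXIT | p1:(1,1)->(0,1) | p2:(0,3)->(0,2) | p3:(3,4)->(2,4)
Step 3: p0:escaped | p1:(0,1)->(0,0)->EXIT | p2:(0,2)->(0,1) | p3:(2,4)->(1,4)
Step 4: p0:escaped | p1:escaped | p2:(0,1)->(0,0)->EXIT | p3:(1,4)->(0,4)
Step 5: p0:escaped | p1:escaped | p2:escaped | p3:(0,4)->(0,3)
Step 6: p0:escaped | p1:escaped | p2:escaped | p3:(0,3)->(0,2)
Step 7: p0:escaped | p1:escaped | p2:escaped | p3:(0,2)->(0,1)
Step 8: p0:escaped | p1:escaped | p2:escaped | p3:(0,1)->(0,0)->EXIT
Exit steps: [2, 3, 4, 8]
First to escape: p0 at step 2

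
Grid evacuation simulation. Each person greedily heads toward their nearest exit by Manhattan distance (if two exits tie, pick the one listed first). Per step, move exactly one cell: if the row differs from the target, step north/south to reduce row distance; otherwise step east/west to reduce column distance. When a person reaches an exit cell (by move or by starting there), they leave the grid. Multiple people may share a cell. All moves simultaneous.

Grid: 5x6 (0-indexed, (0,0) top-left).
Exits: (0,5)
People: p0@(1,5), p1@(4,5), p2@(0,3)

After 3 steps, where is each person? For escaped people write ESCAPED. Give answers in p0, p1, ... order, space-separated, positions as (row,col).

Step 1: p0:(1,5)->(0,5)->EXIT | p1:(4,5)->(3,5) | p2:(0,3)->(0,4)
Step 2: p0:escaped | p1:(3,5)->(2,5) | p2:(0,4)->(0,5)->EXIT
Step 3: p0:escaped | p1:(2,5)->(1,5) | p2:escaped

ESCAPED (1,5) ESCAPED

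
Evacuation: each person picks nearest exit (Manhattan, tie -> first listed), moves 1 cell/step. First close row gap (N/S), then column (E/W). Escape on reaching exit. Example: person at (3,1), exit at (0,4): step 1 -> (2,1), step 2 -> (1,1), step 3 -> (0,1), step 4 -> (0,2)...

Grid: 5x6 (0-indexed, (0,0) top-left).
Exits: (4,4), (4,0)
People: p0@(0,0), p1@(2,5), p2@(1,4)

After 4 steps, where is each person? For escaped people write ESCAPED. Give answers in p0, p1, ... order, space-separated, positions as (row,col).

Step 1: p0:(0,0)->(1,0) | p1:(2,5)->(3,5) | p2:(1,4)->(2,4)
Step 2: p0:(1,0)->(2,0) | p1:(3,5)->(4,5) | p2:(2,4)->(3,4)
Step 3: p0:(2,0)->(3,0) | p1:(4,5)->(4,4)->EXIT | p2:(3,4)->(4,4)->EXIT
Step 4: p0:(3,0)->(4,0)->EXIT | p1:escaped | p2:escaped

ESCAPED ESCAPED ESCAPED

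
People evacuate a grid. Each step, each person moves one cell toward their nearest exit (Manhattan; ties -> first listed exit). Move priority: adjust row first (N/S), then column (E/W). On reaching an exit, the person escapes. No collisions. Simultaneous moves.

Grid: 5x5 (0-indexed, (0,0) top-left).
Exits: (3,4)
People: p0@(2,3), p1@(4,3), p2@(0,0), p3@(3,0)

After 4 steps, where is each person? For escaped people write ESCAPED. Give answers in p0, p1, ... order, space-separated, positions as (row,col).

Step 1: p0:(2,3)->(3,3) | p1:(4,3)->(3,3) | p2:(0,0)->(1,0) | p3:(3,0)->(3,1)
Step 2: p0:(3,3)->(3,4)->EXIT | p1:(3,3)->(3,4)->EXIT | p2:(1,0)->(2,0) | p3:(3,1)->(3,2)
Step 3: p0:escaped | p1:escaped | p2:(2,0)->(3,0) | p3:(3,2)->(3,3)
Step 4: p0:escaped | p1:escaped | p2:(3,0)->(3,1) | p3:(3,3)->(3,4)->EXIT

ESCAPED ESCAPED (3,1) ESCAPED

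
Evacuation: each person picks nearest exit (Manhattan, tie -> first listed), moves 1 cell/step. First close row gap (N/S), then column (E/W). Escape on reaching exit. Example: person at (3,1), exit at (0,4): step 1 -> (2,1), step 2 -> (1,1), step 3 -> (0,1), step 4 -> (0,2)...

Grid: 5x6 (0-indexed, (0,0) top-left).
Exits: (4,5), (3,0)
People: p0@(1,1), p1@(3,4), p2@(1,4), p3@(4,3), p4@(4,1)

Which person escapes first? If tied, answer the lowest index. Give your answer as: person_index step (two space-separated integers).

Step 1: p0:(1,1)->(2,1) | p1:(3,4)->(4,4) | p2:(1,4)->(2,4) | p3:(4,3)->(4,4) | p4:(4,1)->(3,1)
Step 2: p0:(2,1)->(3,1) | p1:(4,4)->(4,5)->EXIT | p2:(2,4)->(3,4) | p3:(4,4)->(4,5)->EXIT | p4:(3,1)->(3,0)->EXIT
Step 3: p0:(3,1)->(3,0)->EXIT | p1:escaped | p2:(3,4)->(4,4) | p3:escaped | p4:escaped
Step 4: p0:escaped | p1:escaped | p2:(4,4)->(4,5)->EXIT | p3:escaped | p4:escaped
Exit steps: [3, 2, 4, 2, 2]
First to escape: p1 at step 2

Answer: 1 2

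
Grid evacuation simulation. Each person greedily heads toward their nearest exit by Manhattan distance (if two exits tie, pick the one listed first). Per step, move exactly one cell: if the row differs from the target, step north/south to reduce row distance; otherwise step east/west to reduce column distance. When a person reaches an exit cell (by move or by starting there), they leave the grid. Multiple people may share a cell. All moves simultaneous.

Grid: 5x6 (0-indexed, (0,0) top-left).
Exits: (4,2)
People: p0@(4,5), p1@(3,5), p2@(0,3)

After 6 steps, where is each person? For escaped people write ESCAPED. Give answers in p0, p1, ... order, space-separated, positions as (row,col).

Step 1: p0:(4,5)->(4,4) | p1:(3,5)->(4,5) | p2:(0,3)->(1,3)
Step 2: p0:(4,4)->(4,3) | p1:(4,5)->(4,4) | p2:(1,3)->(2,3)
Step 3: p0:(4,3)->(4,2)->EXIT | p1:(4,4)->(4,3) | p2:(2,3)->(3,3)
Step 4: p0:escaped | p1:(4,3)->(4,2)->EXIT | p2:(3,3)->(4,3)
Step 5: p0:escaped | p1:escaped | p2:(4,3)->(4,2)->EXIT

ESCAPED ESCAPED ESCAPED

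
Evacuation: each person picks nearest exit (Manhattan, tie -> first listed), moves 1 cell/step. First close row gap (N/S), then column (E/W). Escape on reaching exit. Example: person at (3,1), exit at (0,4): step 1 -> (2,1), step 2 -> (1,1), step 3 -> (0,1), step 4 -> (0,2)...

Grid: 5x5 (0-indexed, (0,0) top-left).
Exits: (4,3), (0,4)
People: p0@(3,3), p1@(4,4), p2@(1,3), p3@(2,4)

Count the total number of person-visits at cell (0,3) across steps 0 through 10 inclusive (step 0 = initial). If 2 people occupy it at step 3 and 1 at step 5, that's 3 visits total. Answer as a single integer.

Step 0: p0@(3,3) p1@(4,4) p2@(1,3) p3@(2,4) -> at (0,3): 0 [-], cum=0
Step 1: p0@ESC p1@ESC p2@(0,3) p3@(1,4) -> at (0,3): 1 [p2], cum=1
Step 2: p0@ESC p1@ESC p2@ESC p3@ESC -> at (0,3): 0 [-], cum=1
Total visits = 1

Answer: 1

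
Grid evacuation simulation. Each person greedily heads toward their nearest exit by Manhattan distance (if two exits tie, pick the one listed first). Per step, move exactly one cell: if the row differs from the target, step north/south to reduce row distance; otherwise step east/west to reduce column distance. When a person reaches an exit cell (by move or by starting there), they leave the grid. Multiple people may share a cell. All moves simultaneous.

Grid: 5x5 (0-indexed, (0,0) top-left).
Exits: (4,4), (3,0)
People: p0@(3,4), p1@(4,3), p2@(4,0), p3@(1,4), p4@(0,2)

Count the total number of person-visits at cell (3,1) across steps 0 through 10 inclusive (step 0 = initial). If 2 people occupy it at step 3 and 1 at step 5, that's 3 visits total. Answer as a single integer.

Step 0: p0@(3,4) p1@(4,3) p2@(4,0) p3@(1,4) p4@(0,2) -> at (3,1): 0 [-], cum=0
Step 1: p0@ESC p1@ESC p2@ESC p3@(2,4) p4@(1,2) -> at (3,1): 0 [-], cum=0
Step 2: p0@ESC p1@ESC p2@ESC p3@(3,4) p4@(2,2) -> at (3,1): 0 [-], cum=0
Step 3: p0@ESC p1@ESC p2@ESC p3@ESC p4@(3,2) -> at (3,1): 0 [-], cum=0
Step 4: p0@ESC p1@ESC p2@ESC p3@ESC p4@(3,1) -> at (3,1): 1 [p4], cum=1
Step 5: p0@ESC p1@ESC p2@ESC p3@ESC p4@ESC -> at (3,1): 0 [-], cum=1
Total visits = 1

Answer: 1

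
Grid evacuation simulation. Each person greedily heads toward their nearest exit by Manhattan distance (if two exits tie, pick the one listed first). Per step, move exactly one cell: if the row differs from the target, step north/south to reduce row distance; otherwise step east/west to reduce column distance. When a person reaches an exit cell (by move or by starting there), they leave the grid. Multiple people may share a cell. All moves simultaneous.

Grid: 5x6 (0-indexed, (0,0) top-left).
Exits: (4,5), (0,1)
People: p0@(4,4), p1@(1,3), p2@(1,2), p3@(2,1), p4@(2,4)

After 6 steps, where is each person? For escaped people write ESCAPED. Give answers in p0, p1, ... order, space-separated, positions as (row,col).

Step 1: p0:(4,4)->(4,5)->EXIT | p1:(1,3)->(0,3) | p2:(1,2)->(0,2) | p3:(2,1)->(1,1) | p4:(2,4)->(3,4)
Step 2: p0:escaped | p1:(0,3)->(0,2) | p2:(0,2)->(0,1)->EXIT | p3:(1,1)->(0,1)->EXIT | p4:(3,4)->(4,4)
Step 3: p0:escaped | p1:(0,2)->(0,1)->EXIT | p2:escaped | p3:escaped | p4:(4,4)->(4,5)->EXIT

ESCAPED ESCAPED ESCAPED ESCAPED ESCAPED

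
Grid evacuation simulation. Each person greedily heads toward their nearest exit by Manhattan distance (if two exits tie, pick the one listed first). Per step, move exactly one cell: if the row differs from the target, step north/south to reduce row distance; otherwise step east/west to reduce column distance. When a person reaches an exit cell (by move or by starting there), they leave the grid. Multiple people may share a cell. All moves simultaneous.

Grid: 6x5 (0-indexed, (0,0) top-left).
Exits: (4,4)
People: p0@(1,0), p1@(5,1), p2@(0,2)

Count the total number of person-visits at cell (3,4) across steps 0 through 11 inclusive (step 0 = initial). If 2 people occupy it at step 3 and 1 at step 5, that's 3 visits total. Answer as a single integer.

Step 0: p0@(1,0) p1@(5,1) p2@(0,2) -> at (3,4): 0 [-], cum=0
Step 1: p0@(2,0) p1@(4,1) p2@(1,2) -> at (3,4): 0 [-], cum=0
Step 2: p0@(3,0) p1@(4,2) p2@(2,2) -> at (3,4): 0 [-], cum=0
Step 3: p0@(4,0) p1@(4,3) p2@(3,2) -> at (3,4): 0 [-], cum=0
Step 4: p0@(4,1) p1@ESC p2@(4,2) -> at (3,4): 0 [-], cum=0
Step 5: p0@(4,2) p1@ESC p2@(4,3) -> at (3,4): 0 [-], cum=0
Step 6: p0@(4,3) p1@ESC p2@ESC -> at (3,4): 0 [-], cum=0
Step 7: p0@ESC p1@ESC p2@ESC -> at (3,4): 0 [-], cum=0
Total visits = 0

Answer: 0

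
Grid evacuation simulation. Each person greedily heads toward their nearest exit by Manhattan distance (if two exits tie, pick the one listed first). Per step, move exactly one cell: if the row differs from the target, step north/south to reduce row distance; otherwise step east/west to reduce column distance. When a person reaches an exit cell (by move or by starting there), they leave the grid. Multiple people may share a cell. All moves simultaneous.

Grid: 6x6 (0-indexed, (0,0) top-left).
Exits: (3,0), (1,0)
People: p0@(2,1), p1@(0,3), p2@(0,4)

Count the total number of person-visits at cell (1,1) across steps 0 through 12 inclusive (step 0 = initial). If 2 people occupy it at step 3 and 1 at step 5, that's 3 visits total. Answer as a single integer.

Answer: 2

Derivation:
Step 0: p0@(2,1) p1@(0,3) p2@(0,4) -> at (1,1): 0 [-], cum=0
Step 1: p0@(3,1) p1@(1,3) p2@(1,4) -> at (1,1): 0 [-], cum=0
Step 2: p0@ESC p1@(1,2) p2@(1,3) -> at (1,1): 0 [-], cum=0
Step 3: p0@ESC p1@(1,1) p2@(1,2) -> at (1,1): 1 [p1], cum=1
Step 4: p0@ESC p1@ESC p2@(1,1) -> at (1,1): 1 [p2], cum=2
Step 5: p0@ESC p1@ESC p2@ESC -> at (1,1): 0 [-], cum=2
Total visits = 2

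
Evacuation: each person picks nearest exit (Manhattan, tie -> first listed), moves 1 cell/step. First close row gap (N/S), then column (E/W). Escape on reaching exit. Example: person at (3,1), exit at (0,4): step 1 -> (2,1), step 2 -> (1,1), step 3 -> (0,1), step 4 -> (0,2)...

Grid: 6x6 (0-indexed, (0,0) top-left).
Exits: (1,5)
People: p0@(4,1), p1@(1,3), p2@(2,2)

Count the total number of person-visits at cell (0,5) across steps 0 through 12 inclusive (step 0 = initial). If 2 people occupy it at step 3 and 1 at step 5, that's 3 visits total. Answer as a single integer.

Answer: 0

Derivation:
Step 0: p0@(4,1) p1@(1,3) p2@(2,2) -> at (0,5): 0 [-], cum=0
Step 1: p0@(3,1) p1@(1,4) p2@(1,2) -> at (0,5): 0 [-], cum=0
Step 2: p0@(2,1) p1@ESC p2@(1,3) -> at (0,5): 0 [-], cum=0
Step 3: p0@(1,1) p1@ESC p2@(1,4) -> at (0,5): 0 [-], cum=0
Step 4: p0@(1,2) p1@ESC p2@ESC -> at (0,5): 0 [-], cum=0
Step 5: p0@(1,3) p1@ESC p2@ESC -> at (0,5): 0 [-], cum=0
Step 6: p0@(1,4) p1@ESC p2@ESC -> at (0,5): 0 [-], cum=0
Step 7: p0@ESC p1@ESC p2@ESC -> at (0,5): 0 [-], cum=0
Total visits = 0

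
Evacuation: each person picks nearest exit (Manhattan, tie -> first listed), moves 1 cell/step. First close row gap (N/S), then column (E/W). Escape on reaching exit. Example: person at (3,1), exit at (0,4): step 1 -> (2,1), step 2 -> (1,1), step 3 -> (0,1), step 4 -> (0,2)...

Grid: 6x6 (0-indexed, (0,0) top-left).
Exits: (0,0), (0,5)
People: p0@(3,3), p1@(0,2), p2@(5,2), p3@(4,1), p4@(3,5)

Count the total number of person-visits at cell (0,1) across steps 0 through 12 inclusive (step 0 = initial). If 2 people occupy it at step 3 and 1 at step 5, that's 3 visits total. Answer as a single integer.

Step 0: p0@(3,3) p1@(0,2) p2@(5,2) p3@(4,1) p4@(3,5) -> at (0,1): 0 [-], cum=0
Step 1: p0@(2,3) p1@(0,1) p2@(4,2) p3@(3,1) p4@(2,5) -> at (0,1): 1 [p1], cum=1
Step 2: p0@(1,3) p1@ESC p2@(3,2) p3@(2,1) p4@(1,5) -> at (0,1): 0 [-], cum=1
Step 3: p0@(0,3) p1@ESC p2@(2,2) p3@(1,1) p4@ESC -> at (0,1): 0 [-], cum=1
Step 4: p0@(0,4) p1@ESC p2@(1,2) p3@(0,1) p4@ESC -> at (0,1): 1 [p3], cum=2
Step 5: p0@ESC p1@ESC p2@(0,2) p3@ESC p4@ESC -> at (0,1): 0 [-], cum=2
Step 6: p0@ESC p1@ESC p2@(0,1) p3@ESC p4@ESC -> at (0,1): 1 [p2], cum=3
Step 7: p0@ESC p1@ESC p2@ESC p3@ESC p4@ESC -> at (0,1): 0 [-], cum=3
Total visits = 3

Answer: 3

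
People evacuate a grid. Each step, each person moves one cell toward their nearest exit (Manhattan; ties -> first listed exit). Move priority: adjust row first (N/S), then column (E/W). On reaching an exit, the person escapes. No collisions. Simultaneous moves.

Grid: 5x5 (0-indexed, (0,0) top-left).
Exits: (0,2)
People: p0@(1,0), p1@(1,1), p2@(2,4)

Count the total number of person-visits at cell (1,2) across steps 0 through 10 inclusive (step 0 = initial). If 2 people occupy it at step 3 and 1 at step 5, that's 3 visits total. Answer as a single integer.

Step 0: p0@(1,0) p1@(1,1) p2@(2,4) -> at (1,2): 0 [-], cum=0
Step 1: p0@(0,0) p1@(0,1) p2@(1,4) -> at (1,2): 0 [-], cum=0
Step 2: p0@(0,1) p1@ESC p2@(0,4) -> at (1,2): 0 [-], cum=0
Step 3: p0@ESC p1@ESC p2@(0,3) -> at (1,2): 0 [-], cum=0
Step 4: p0@ESC p1@ESC p2@ESC -> at (1,2): 0 [-], cum=0
Total visits = 0

Answer: 0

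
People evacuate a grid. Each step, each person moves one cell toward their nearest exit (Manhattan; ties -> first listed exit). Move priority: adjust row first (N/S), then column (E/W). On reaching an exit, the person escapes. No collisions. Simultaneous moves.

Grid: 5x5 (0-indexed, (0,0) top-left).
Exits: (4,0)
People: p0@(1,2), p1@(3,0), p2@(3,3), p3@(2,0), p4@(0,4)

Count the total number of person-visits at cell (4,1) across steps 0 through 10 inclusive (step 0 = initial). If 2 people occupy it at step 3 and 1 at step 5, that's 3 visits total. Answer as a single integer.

Answer: 3

Derivation:
Step 0: p0@(1,2) p1@(3,0) p2@(3,3) p3@(2,0) p4@(0,4) -> at (4,1): 0 [-], cum=0
Step 1: p0@(2,2) p1@ESC p2@(4,3) p3@(3,0) p4@(1,4) -> at (4,1): 0 [-], cum=0
Step 2: p0@(3,2) p1@ESC p2@(4,2) p3@ESC p4@(2,4) -> at (4,1): 0 [-], cum=0
Step 3: p0@(4,2) p1@ESC p2@(4,1) p3@ESC p4@(3,4) -> at (4,1): 1 [p2], cum=1
Step 4: p0@(4,1) p1@ESC p2@ESC p3@ESC p4@(4,4) -> at (4,1): 1 [p0], cum=2
Step 5: p0@ESC p1@ESC p2@ESC p3@ESC p4@(4,3) -> at (4,1): 0 [-], cum=2
Step 6: p0@ESC p1@ESC p2@ESC p3@ESC p4@(4,2) -> at (4,1): 0 [-], cum=2
Step 7: p0@ESC p1@ESC p2@ESC p3@ESC p4@(4,1) -> at (4,1): 1 [p4], cum=3
Step 8: p0@ESC p1@ESC p2@ESC p3@ESC p4@ESC -> at (4,1): 0 [-], cum=3
Total visits = 3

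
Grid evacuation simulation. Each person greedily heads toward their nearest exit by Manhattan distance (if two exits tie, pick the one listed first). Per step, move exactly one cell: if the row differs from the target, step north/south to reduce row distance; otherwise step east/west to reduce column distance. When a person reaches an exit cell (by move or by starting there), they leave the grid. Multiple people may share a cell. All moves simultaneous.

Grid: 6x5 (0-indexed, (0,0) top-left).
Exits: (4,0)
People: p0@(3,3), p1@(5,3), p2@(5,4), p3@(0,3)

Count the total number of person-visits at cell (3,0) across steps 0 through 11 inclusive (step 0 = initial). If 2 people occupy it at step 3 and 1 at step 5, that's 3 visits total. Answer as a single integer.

Step 0: p0@(3,3) p1@(5,3) p2@(5,4) p3@(0,3) -> at (3,0): 0 [-], cum=0
Step 1: p0@(4,3) p1@(4,3) p2@(4,4) p3@(1,3) -> at (3,0): 0 [-], cum=0
Step 2: p0@(4,2) p1@(4,2) p2@(4,3) p3@(2,3) -> at (3,0): 0 [-], cum=0
Step 3: p0@(4,1) p1@(4,1) p2@(4,2) p3@(3,3) -> at (3,0): 0 [-], cum=0
Step 4: p0@ESC p1@ESC p2@(4,1) p3@(4,3) -> at (3,0): 0 [-], cum=0
Step 5: p0@ESC p1@ESC p2@ESC p3@(4,2) -> at (3,0): 0 [-], cum=0
Step 6: p0@ESC p1@ESC p2@ESC p3@(4,1) -> at (3,0): 0 [-], cum=0
Step 7: p0@ESC p1@ESC p2@ESC p3@ESC -> at (3,0): 0 [-], cum=0
Total visits = 0

Answer: 0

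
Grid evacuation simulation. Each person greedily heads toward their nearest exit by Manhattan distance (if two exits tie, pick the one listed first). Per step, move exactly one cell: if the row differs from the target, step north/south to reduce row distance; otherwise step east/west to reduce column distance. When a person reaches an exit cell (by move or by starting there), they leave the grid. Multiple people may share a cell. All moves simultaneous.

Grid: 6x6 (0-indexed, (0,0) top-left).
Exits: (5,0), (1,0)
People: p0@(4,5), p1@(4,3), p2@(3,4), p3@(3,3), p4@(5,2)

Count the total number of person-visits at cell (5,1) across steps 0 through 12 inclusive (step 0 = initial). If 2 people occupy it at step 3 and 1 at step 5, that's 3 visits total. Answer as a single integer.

Step 0: p0@(4,5) p1@(4,3) p2@(3,4) p3@(3,3) p4@(5,2) -> at (5,1): 0 [-], cum=0
Step 1: p0@(5,5) p1@(5,3) p2@(4,4) p3@(4,3) p4@(5,1) -> at (5,1): 1 [p4], cum=1
Step 2: p0@(5,4) p1@(5,2) p2@(5,4) p3@(5,3) p4@ESC -> at (5,1): 0 [-], cum=1
Step 3: p0@(5,3) p1@(5,1) p2@(5,3) p3@(5,2) p4@ESC -> at (5,1): 1 [p1], cum=2
Step 4: p0@(5,2) p1@ESC p2@(5,2) p3@(5,1) p4@ESC -> at (5,1): 1 [p3], cum=3
Step 5: p0@(5,1) p1@ESC p2@(5,1) p3@ESC p4@ESC -> at (5,1): 2 [p0,p2], cum=5
Step 6: p0@ESC p1@ESC p2@ESC p3@ESC p4@ESC -> at (5,1): 0 [-], cum=5
Total visits = 5

Answer: 5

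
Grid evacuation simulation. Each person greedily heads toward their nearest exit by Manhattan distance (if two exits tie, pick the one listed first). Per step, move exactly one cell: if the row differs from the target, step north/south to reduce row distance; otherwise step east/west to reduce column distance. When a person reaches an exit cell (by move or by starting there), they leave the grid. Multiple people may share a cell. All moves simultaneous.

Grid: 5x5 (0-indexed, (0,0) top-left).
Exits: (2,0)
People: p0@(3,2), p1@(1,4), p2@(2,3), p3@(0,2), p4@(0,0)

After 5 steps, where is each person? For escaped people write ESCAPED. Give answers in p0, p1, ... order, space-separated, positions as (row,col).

Step 1: p0:(3,2)->(2,2) | p1:(1,4)->(2,4) | p2:(2,3)->(2,2) | p3:(0,2)->(1,2) | p4:(0,0)->(1,0)
Step 2: p0:(2,2)->(2,1) | p1:(2,4)->(2,3) | p2:(2,2)->(2,1) | p3:(1,2)->(2,2) | p4:(1,0)->(2,0)->EXIT
Step 3: p0:(2,1)->(2,0)->EXIT | p1:(2,3)->(2,2) | p2:(2,1)->(2,0)->EXIT | p3:(2,2)->(2,1) | p4:escaped
Step 4: p0:escaped | p1:(2,2)->(2,1) | p2:escaped | p3:(2,1)->(2,0)->EXIT | p4:escaped
Step 5: p0:escaped | p1:(2,1)->(2,0)->EXIT | p2:escaped | p3:escaped | p4:escaped

ESCAPED ESCAPED ESCAPED ESCAPED ESCAPED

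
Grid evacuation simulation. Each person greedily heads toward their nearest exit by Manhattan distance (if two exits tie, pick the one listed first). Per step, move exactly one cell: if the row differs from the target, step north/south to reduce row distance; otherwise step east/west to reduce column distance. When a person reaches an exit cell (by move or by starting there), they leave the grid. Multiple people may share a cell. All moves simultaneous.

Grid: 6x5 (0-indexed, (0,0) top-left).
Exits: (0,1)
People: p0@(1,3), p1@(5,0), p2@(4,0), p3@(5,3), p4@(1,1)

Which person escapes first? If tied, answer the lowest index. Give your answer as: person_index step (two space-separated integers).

Answer: 4 1

Derivation:
Step 1: p0:(1,3)->(0,3) | p1:(5,0)->(4,0) | p2:(4,0)->(3,0) | p3:(5,3)->(4,3) | p4:(1,1)->(0,1)->EXIT
Step 2: p0:(0,3)->(0,2) | p1:(4,0)->(3,0) | p2:(3,0)->(2,0) | p3:(4,3)->(3,3) | p4:escaped
Step 3: p0:(0,2)->(0,1)->EXIT | p1:(3,0)->(2,0) | p2:(2,0)->(1,0) | p3:(3,3)->(2,3) | p4:escaped
Step 4: p0:escaped | p1:(2,0)->(1,0) | p2:(1,0)->(0,0) | p3:(2,3)->(1,3) | p4:escaped
Step 5: p0:escaped | p1:(1,0)->(0,0) | p2:(0,0)->(0,1)->EXIT | p3:(1,3)->(0,3) | p4:escaped
Step 6: p0:escaped | p1:(0,0)->(0,1)->EXIT | p2:escaped | p3:(0,3)->(0,2) | p4:escaped
Step 7: p0:escaped | p1:escaped | p2:escaped | p3:(0,2)->(0,1)->EXIT | p4:escaped
Exit steps: [3, 6, 5, 7, 1]
First to escape: p4 at step 1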